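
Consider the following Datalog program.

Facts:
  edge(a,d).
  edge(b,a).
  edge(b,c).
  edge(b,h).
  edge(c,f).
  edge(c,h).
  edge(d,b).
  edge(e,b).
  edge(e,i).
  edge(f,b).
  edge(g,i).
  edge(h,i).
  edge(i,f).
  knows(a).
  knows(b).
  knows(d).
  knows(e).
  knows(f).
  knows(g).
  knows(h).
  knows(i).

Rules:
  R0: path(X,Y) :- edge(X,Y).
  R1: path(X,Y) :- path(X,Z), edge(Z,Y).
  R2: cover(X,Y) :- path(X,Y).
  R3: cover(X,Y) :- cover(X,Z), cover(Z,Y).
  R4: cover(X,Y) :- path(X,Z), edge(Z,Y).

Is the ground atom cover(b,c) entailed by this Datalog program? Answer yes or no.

yes

round 1: derive path(a,d) via R0 from edge(a,d)
round 1: derive path(b,a) via R0 from edge(b,a)
round 1: derive path(b,c) via R0 from edge(b,c)
round 1: derive path(b,h) via R0 from edge(b,h)
round 1: derive path(c,f) via R0 from edge(c,f)
round 1: derive path(c,h) via R0 from edge(c,h)
round 1: derive path(d,b) via R0 from edge(d,b)
round 1: derive path(e,b) via R0 from edge(e,b)
round 1: derive path(e,i) via R0 from edge(e,i)
round 1: derive path(f,b) via R0 from edge(f,b)
round 1: derive path(g,i) via R0 from edge(g,i)
round 1: derive path(h,i) via R0 from edge(h,i)
round 1: derive path(i,f) via R0 from edge(i,f)
round 2: derive path(a,b) via R1 from path(a,d), edge(d,b)
round 2: derive path(b,d) via R1 from path(b,a), edge(a,d)
round 2: derive path(b,f) via R1 from path(b,c), edge(c,f)
round 2: derive path(b,i) via R1 from path(b,h), edge(h,i)
round 2: derive path(c,b) via R1 from path(c,f), edge(f,b)
round 2: derive path(c,i) via R1 from path(c,h), edge(h,i)
round 2: derive path(d,a) via R1 from path(d,b), edge(b,a)
round 2: derive path(d,c) via R1 from path(d,b), edge(b,c)
round 2: derive path(d,h) via R1 from path(d,b), edge(b,h)
round 2: derive path(e,a) via R1 from path(e,b), edge(b,a)
round 2: derive path(e,c) via R1 from path(e,b), edge(b,c)
round 2: derive path(e,f) via R1 from path(e,i), edge(i,f)
round 2: derive path(e,h) via R1 from path(e,b), edge(b,h)
round 2: derive path(f,a) via R1 from path(f,b), edge(b,a)
round 2: derive path(f,c) via R1 from path(f,b), edge(b,c)
round 2: derive path(f,h) via R1 from path(f,b), edge(b,h)
round 2: derive path(g,f) via R1 from path(g,i), edge(i,f)
round 2: derive path(h,f) via R1 from path(h,i), edge(i,f)
round 2: derive path(i,b) via R1 from path(i,f), edge(f,b)
round 2: derive cover(a,d) via R2 from path(a,d)
round 2: derive cover(b,a) via R2 from path(b,a)
round 2: derive cover(b,c) via R2 from path(b,c)
round 2: derive cover(b,h) via R2 from path(b,h)
round 2: derive cover(c,f) via R2 from path(c,f)
round 2: derive cover(c,h) via R2 from path(c,h)
round 2: derive cover(d,b) via R2 from path(d,b)
round 2: derive cover(e,b) via R2 from path(e,b)
round 2: derive cover(e,i) via R2 from path(e,i)
round 2: derive cover(f,b) via R2 from path(f,b)
round 2: derive cover(g,i) via R2 from path(g,i)
round 2: derive cover(h,i) via R2 from path(h,i)
round 2: derive cover(i,f) via R2 from path(i,f)
round 2: derive cover(a,b) via R4 from path(a,d), edge(d,b)
round 2: derive cover(b,d) via R4 from path(b,a), edge(a,d)
round 2: derive cover(b,f) via R4 from path(b,c), edge(c,f)
round 2: derive cover(b,i) via R4 from path(b,h), edge(h,i)
round 2: derive cover(c,b) via R4 from path(c,f), edge(f,b)
round 2: derive cover(c,i) via R4 from path(c,h), edge(h,i)
round 2: derive cover(d,a) via R4 from path(d,b), edge(b,a)
round 2: derive cover(d,c) via R4 from path(d,b), edge(b,c)
round 2: derive cover(d,h) via R4 from path(d,b), edge(b,h)
round 2: derive cover(e,a) via R4 from path(e,b), edge(b,a)
round 2: derive cover(e,c) via R4 from path(e,b), edge(b,c)
round 2: derive cover(e,f) via R4 from path(e,i), edge(i,f)
round 2: derive cover(e,h) via R4 from path(e,b), edge(b,h)
round 2: derive cover(f,a) via R4 from path(f,b), edge(b,a)
round 2: derive cover(f,c) via R4 from path(f,b), edge(b,c)
round 2: derive cover(f,h) via R4 from path(f,b), edge(b,h)
round 2: derive cover(g,f) via R4 from path(g,i), edge(i,f)
round 2: derive cover(h,f) via R4 from path(h,i), edge(i,f)
round 2: derive cover(i,b) via R4 from path(i,f), edge(f,b)
round 3: derive path(a,a) via R1 from path(a,b), edge(b,a)
round 3: derive path(a,c) via R1 from path(a,b), edge(b,c)
round 3: derive path(a,h) via R1 from path(a,b), edge(b,h)
round 3: derive path(b,b) via R1 from path(b,d), edge(d,b)
round 3: derive path(c,a) via R1 from path(c,b), edge(b,a)
round 3: derive path(c,c) via R1 from path(c,b), edge(b,c)
round 3: derive path(d,d) via R1 from path(d,a), edge(a,d)
round 3: derive path(d,f) via R1 from path(d,c), edge(c,f)
round 3: derive path(d,i) via R1 from path(d,h), edge(h,i)
round 3: derive path(e,d) via R1 from path(e,a), edge(a,d)
round 3: derive path(f,d) via R1 from path(f,a), edge(a,d)
round 3: derive path(f,f) via R1 from path(f,c), edge(c,f)
round 3: derive path(f,i) via R1 from path(f,h), edge(h,i)
round 3: derive path(g,b) via R1 from path(g,f), edge(f,b)
round 3: derive path(h,b) via R1 from path(h,f), edge(f,b)
round 3: derive path(i,a) via R1 from path(i,b), edge(b,a)
round 3: derive path(i,c) via R1 from path(i,b), edge(b,c)
round 3: derive path(i,h) via R1 from path(i,b), edge(b,h)
round 3: derive cover(a,a) via R3 from cover(a,b), cover(b,a)
round 3: derive cover(a,c) via R3 from cover(a,b), cover(b,c)
round 3: derive cover(a,f) via R3 from cover(a,b), cover(b,f)
round 3: derive cover(a,h) via R3 from cover(a,b), cover(b,h)
round 3: derive cover(a,i) via R3 from cover(a,b), cover(b,i)
round 3: derive cover(b,b) via R3 from cover(b,a), cover(a,b)
round 3: derive cover(c,a) via R3 from cover(c,b), cover(b,a)
round 3: derive cover(c,c) via R3 from cover(c,b), cover(b,c)
round 3: derive cover(c,d) via R3 from cover(c,b), cover(b,d)
round 3: derive cover(d,d) via R3 from cover(d,a), cover(a,d)
round 3: derive cover(d,f) via R3 from cover(d,b), cover(b,f)
round 3: derive cover(d,i) via R3 from cover(d,b), cover(b,i)
round 3: derive cover(e,d) via R3 from cover(e,a), cover(a,d)
round 3: derive cover(f,d) via R3 from cover(f,a), cover(a,d)
round 3: derive cover(f,f) via R3 from cover(f,b), cover(b,f)
round 3: derive cover(f,i) via R3 from cover(f,b), cover(b,i)
round 3: derive cover(g,a) via R3 from cover(g,f), cover(f,a)
round 3: derive cover(g,b) via R3 from cover(g,f), cover(f,b)
round 3: derive cover(g,c) via R3 from cover(g,f), cover(f,c)
round 3: derive cover(g,h) via R3 from cover(g,f), cover(f,h)
round 3: derive cover(h,a) via R3 from cover(h,f), cover(f,a)
round 3: derive cover(h,b) via R3 from cover(h,f), cover(f,b)
round 3: derive cover(h,c) via R3 from cover(h,f), cover(f,c)
round 3: derive cover(h,h) via R3 from cover(h,f), cover(f,h)
round 3: derive cover(i,a) via R3 from cover(i,b), cover(b,a)
round 3: derive cover(i,c) via R3 from cover(i,b), cover(b,c)
round 3: derive cover(i,d) via R3 from cover(i,b), cover(b,d)
round 3: derive cover(i,h) via R3 from cover(i,b), cover(b,h)
round 3: derive cover(i,i) via R3 from cover(i,b), cover(b,i)
round 4: derive path(a,f) via R1 from path(a,c), edge(c,f)
round 4: derive path(a,i) via R1 from path(a,h), edge(h,i)
round 4: derive path(c,d) via R1 from path(c,a), edge(a,d)
round 4: derive path(g,a) via R1 from path(g,b), edge(b,a)
round 4: derive path(g,c) via R1 from path(g,b), edge(b,c)
round 4: derive path(g,h) via R1 from path(g,b), edge(b,h)
round 4: derive path(h,a) via R1 from path(h,b), edge(b,a)
round 4: derive path(h,c) via R1 from path(h,b), edge(b,c)
round 4: derive path(h,h) via R1 from path(h,b), edge(b,h)
round 4: derive path(i,d) via R1 from path(i,a), edge(a,d)
round 4: derive path(i,i) via R1 from path(i,h), edge(h,i)
round 4: derive cover(g,d) via R3 from cover(g,a), cover(a,d)
round 4: derive cover(h,d) via R3 from cover(h,a), cover(a,d)
round 5: derive path(g,d) via R1 from path(g,a), edge(a,d)
round 5: derive path(h,d) via R1 from path(h,a), edge(a,d)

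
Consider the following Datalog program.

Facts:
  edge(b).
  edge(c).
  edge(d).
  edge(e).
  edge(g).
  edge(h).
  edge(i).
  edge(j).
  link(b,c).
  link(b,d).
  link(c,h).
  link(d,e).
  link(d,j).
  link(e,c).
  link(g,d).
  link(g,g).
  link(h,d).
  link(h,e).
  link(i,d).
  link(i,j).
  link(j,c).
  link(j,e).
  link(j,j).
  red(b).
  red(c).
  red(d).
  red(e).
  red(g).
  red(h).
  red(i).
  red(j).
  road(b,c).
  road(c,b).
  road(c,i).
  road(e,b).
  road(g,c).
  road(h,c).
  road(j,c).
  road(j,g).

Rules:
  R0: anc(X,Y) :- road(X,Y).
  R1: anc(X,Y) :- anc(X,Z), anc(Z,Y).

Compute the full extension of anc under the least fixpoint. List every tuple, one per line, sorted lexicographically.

round 1: derive anc(b,c) via R0 from road(b,c)
round 1: derive anc(c,b) via R0 from road(c,b)
round 1: derive anc(c,i) via R0 from road(c,i)
round 1: derive anc(e,b) via R0 from road(e,b)
round 1: derive anc(g,c) via R0 from road(g,c)
round 1: derive anc(h,c) via R0 from road(h,c)
round 1: derive anc(j,c) via R0 from road(j,c)
round 1: derive anc(j,g) via R0 from road(j,g)
round 2: derive anc(b,b) via R1 from anc(b,c), anc(c,b)
round 2: derive anc(b,i) via R1 from anc(b,c), anc(c,i)
round 2: derive anc(c,c) via R1 from anc(c,b), anc(b,c)
round 2: derive anc(e,c) via R1 from anc(e,b), anc(b,c)
round 2: derive anc(g,b) via R1 from anc(g,c), anc(c,b)
round 2: derive anc(g,i) via R1 from anc(g,c), anc(c,i)
round 2: derive anc(h,b) via R1 from anc(h,c), anc(c,b)
round 2: derive anc(h,i) via R1 from anc(h,c), anc(c,i)
round 2: derive anc(j,b) via R1 from anc(j,c), anc(c,b)
round 2: derive anc(j,i) via R1 from anc(j,c), anc(c,i)
round 3: derive anc(e,i) via R1 from anc(e,b), anc(b,i)

anc(b,b)
anc(b,c)
anc(b,i)
anc(c,b)
anc(c,c)
anc(c,i)
anc(e,b)
anc(e,c)
anc(e,i)
anc(g,b)
anc(g,c)
anc(g,i)
anc(h,b)
anc(h,c)
anc(h,i)
anc(j,b)
anc(j,c)
anc(j,g)
anc(j,i)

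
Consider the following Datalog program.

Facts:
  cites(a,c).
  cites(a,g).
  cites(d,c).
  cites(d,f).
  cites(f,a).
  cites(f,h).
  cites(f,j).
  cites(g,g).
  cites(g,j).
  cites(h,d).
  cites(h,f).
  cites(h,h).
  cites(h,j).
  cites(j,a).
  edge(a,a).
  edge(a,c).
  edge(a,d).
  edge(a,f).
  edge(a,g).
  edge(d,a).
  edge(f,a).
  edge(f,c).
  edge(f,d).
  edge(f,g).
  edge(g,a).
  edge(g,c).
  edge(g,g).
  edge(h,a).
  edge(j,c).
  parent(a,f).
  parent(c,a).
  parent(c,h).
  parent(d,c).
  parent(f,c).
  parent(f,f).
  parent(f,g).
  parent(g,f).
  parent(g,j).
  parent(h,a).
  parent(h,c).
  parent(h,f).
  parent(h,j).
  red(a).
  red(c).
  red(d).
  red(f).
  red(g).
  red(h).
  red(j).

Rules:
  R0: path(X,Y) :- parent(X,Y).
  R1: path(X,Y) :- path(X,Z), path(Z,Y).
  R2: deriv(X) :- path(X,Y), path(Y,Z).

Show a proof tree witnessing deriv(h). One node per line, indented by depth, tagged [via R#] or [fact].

round 1: derive path(a,f) via R0 from parent(a,f)
round 1: derive path(c,a) via R0 from parent(c,a)
round 1: derive path(c,h) via R0 from parent(c,h)
round 1: derive path(d,c) via R0 from parent(d,c)
round 1: derive path(f,c) via R0 from parent(f,c)
round 1: derive path(f,f) via R0 from parent(f,f)
round 1: derive path(f,g) via R0 from parent(f,g)
round 1: derive path(g,f) via R0 from parent(g,f)
round 1: derive path(g,j) via R0 from parent(g,j)
round 1: derive path(h,a) via R0 from parent(h,a)
round 1: derive path(h,c) via R0 from parent(h,c)
round 1: derive path(h,f) via R0 from parent(h,f)
round 1: derive path(h,j) via R0 from parent(h,j)
round 2: derive path(a,c) via R1 from path(a,f), path(f,c)
round 2: derive path(a,g) via R1 from path(a,f), path(f,g)
round 2: derive path(c,c) via R1 from path(c,h), path(h,c)
round 2: derive path(c,f) via R1 from path(c,a), path(a,f)
round 2: derive path(c,j) via R1 from path(c,h), path(h,j)
round 2: derive path(d,a) via R1 from path(d,c), path(c,a)
round 2: derive path(d,h) via R1 from path(d,c), path(c,h)
round 2: derive path(f,a) via R1 from path(f,c), path(c,a)
round 2: derive path(f,h) via R1 from path(f,c), path(c,h)
round 2: derive path(f,j) via R1 from path(f,g), path(g,j)
round 2: derive path(g,c) via R1 from path(g,f), path(f,c)
round 2: derive path(g,g) via R1 from path(g,f), path(f,g)
round 2: derive path(h,g) via R1 from path(h,f), path(f,g)
round 2: derive path(h,h) via R1 from path(h,c), path(c,h)
round 2: derive deriv(a) via R2 from path(a,f), path(f,c)
round 2: derive deriv(c) via R2 from path(c,a), path(a,f)
round 2: derive deriv(d) via R2 from path(d,c), path(c,a)
round 2: derive deriv(f) via R2 from path(f,c), path(c,a)
round 2: derive deriv(g) via R2 from path(g,f), path(f,c)
round 2: derive deriv(h) via R2 from path(h,a), path(a,f)
round 3: derive path(a,a) via R1 from path(a,c), path(c,a)
round 3: derive path(a,h) via R1 from path(a,c), path(c,h)
round 3: derive path(a,j) via R1 from path(a,c), path(c,j)
round 3: derive path(c,g) via R1 from path(c,a), path(a,g)
round 3: derive path(d,f) via R1 from path(d,a), path(a,f)
round 3: derive path(d,g) via R1 from path(d,a), path(a,g)
round 3: derive path(d,j) via R1 from path(d,c), path(c,j)
round 3: derive path(g,a) via R1 from path(g,c), path(c,a)
round 3: derive path(g,h) via R1 from path(g,c), path(c,h)

deriv(h)  [via R2]
  path(h,a)  [via R0]
    parent(h,a)  [fact]
  path(a,f)  [via R0]
    parent(a,f)  [fact]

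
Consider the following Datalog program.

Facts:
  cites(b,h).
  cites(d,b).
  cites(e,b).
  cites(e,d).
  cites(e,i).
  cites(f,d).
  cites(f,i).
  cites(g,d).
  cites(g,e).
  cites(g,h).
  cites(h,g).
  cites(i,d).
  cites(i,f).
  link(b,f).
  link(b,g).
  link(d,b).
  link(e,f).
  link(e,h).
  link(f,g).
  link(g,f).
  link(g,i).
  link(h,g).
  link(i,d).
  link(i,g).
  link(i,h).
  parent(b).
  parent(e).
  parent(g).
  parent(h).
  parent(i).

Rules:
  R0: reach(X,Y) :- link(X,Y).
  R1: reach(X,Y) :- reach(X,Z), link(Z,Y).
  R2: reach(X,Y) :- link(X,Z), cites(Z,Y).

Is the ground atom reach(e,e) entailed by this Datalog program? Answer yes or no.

no

round 1: derive reach(b,f) via R0 from link(b,f)
round 1: derive reach(b,g) via R0 from link(b,g)
round 1: derive reach(d,b) via R0 from link(d,b)
round 1: derive reach(e,f) via R0 from link(e,f)
round 1: derive reach(e,h) via R0 from link(e,h)
round 1: derive reach(f,g) via R0 from link(f,g)
round 1: derive reach(g,f) via R0 from link(g,f)
round 1: derive reach(g,i) via R0 from link(g,i)
round 1: derive reach(h,g) via R0 from link(h,g)
round 1: derive reach(i,d) via R0 from link(i,d)
round 1: derive reach(i,g) via R0 from link(i,g)
round 1: derive reach(i,h) via R0 from link(i,h)
round 1: derive reach(b,d) via R2 from link(b,f), cites(f,d)
round 1: derive reach(b,e) via R2 from link(b,g), cites(g,e)
round 1: derive reach(b,h) via R2 from link(b,g), cites(g,h)
round 1: derive reach(b,i) via R2 from link(b,f), cites(f,i)
round 1: derive reach(d,h) via R2 from link(d,b), cites(b,h)
round 1: derive reach(e,d) via R2 from link(e,f), cites(f,d)
round 1: derive reach(e,g) via R2 from link(e,h), cites(h,g)
round 1: derive reach(e,i) via R2 from link(e,f), cites(f,i)
round 1: derive reach(f,d) via R2 from link(f,g), cites(g,d)
round 1: derive reach(f,e) via R2 from link(f,g), cites(g,e)
round 1: derive reach(f,h) via R2 from link(f,g), cites(g,h)
round 1: derive reach(g,d) via R2 from link(g,f), cites(f,d)
round 1: derive reach(h,d) via R2 from link(h,g), cites(g,d)
round 1: derive reach(h,e) via R2 from link(h,g), cites(g,e)
round 1: derive reach(h,h) via R2 from link(h,g), cites(g,h)
round 1: derive reach(i,b) via R2 from link(i,d), cites(d,b)
round 1: derive reach(i,e) via R2 from link(i,g), cites(g,e)
round 2: derive reach(b,b) via R1 from reach(b,d), link(d,b)
round 2: derive reach(d,f) via R1 from reach(d,b), link(b,f)
round 2: derive reach(d,g) via R1 from reach(d,b), link(b,g)
round 2: derive reach(e,b) via R1 from reach(e,d), link(d,b)
round 2: derive reach(f,b) via R1 from reach(f,d), link(d,b)
round 2: derive reach(f,f) via R1 from reach(f,e), link(e,f)
round 2: derive reach(f,i) via R1 from reach(f,g), link(g,i)
round 2: derive reach(g,b) via R1 from reach(g,d), link(d,b)
round 2: derive reach(g,g) via R1 from reach(g,f), link(f,g)
round 2: derive reach(g,h) via R1 from reach(g,i), link(i,h)
round 2: derive reach(h,b) via R1 from reach(h,d), link(d,b)
round 2: derive reach(h,f) via R1 from reach(h,e), link(e,f)
round 2: derive reach(h,i) via R1 from reach(h,g), link(g,i)
round 2: derive reach(i,f) via R1 from reach(i,b), link(b,f)
round 2: derive reach(i,i) via R1 from reach(i,g), link(g,i)
round 3: derive reach(d,i) via R1 from reach(d,g), link(g,i)
round 4: derive reach(d,d) via R1 from reach(d,i), link(i,d)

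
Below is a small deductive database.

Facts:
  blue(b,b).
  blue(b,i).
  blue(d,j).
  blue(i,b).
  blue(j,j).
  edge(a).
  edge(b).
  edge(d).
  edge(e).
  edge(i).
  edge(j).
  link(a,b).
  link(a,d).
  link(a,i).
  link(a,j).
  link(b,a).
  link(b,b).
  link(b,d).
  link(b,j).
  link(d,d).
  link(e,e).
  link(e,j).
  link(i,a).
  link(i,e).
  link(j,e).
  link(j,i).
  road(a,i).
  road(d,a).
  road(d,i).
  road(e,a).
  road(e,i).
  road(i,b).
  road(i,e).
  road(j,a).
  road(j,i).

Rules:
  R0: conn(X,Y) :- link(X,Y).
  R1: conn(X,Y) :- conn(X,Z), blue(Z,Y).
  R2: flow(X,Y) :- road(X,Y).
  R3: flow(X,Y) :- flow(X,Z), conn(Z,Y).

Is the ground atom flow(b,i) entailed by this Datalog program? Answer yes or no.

no

round 1: derive conn(a,b) via R0 from link(a,b)
round 1: derive conn(a,d) via R0 from link(a,d)
round 1: derive conn(a,i) via R0 from link(a,i)
round 1: derive conn(a,j) via R0 from link(a,j)
round 1: derive conn(b,a) via R0 from link(b,a)
round 1: derive conn(b,b) via R0 from link(b,b)
round 1: derive conn(b,d) via R0 from link(b,d)
round 1: derive conn(b,j) via R0 from link(b,j)
round 1: derive conn(d,d) via R0 from link(d,d)
round 1: derive conn(e,e) via R0 from link(e,e)
round 1: derive conn(e,j) via R0 from link(e,j)
round 1: derive conn(i,a) via R0 from link(i,a)
round 1: derive conn(i,e) via R0 from link(i,e)
round 1: derive conn(j,e) via R0 from link(j,e)
round 1: derive conn(j,i) via R0 from link(j,i)
round 1: derive flow(a,i) via R2 from road(a,i)
round 1: derive flow(d,a) via R2 from road(d,a)
round 1: derive flow(d,i) via R2 from road(d,i)
round 1: derive flow(e,a) via R2 from road(e,a)
round 1: derive flow(e,i) via R2 from road(e,i)
round 1: derive flow(i,b) via R2 from road(i,b)
round 1: derive flow(i,e) via R2 from road(i,e)
round 1: derive flow(j,a) via R2 from road(j,a)
round 1: derive flow(j,i) via R2 from road(j,i)
round 2: derive conn(b,i) via R1 from conn(b,b), blue(b,i)
round 2: derive conn(d,j) via R1 from conn(d,d), blue(d,j)
round 2: derive conn(j,b) via R1 from conn(j,i), blue(i,b)
round 2: derive flow(a,a) via R3 from flow(a,i), conn(i,a)
round 2: derive flow(a,e) via R3 from flow(a,i), conn(i,e)
round 2: derive flow(d,b) via R3 from flow(d,a), conn(a,b)
round 2: derive flow(d,d) via R3 from flow(d,a), conn(a,d)
round 2: derive flow(d,e) via R3 from flow(d,i), conn(i,e)
round 2: derive flow(d,j) via R3 from flow(d,a), conn(a,j)
round 2: derive flow(e,b) via R3 from flow(e,a), conn(a,b)
round 2: derive flow(e,d) via R3 from flow(e,a), conn(a,d)
round 2: derive flow(e,e) via R3 from flow(e,i), conn(i,e)
round 2: derive flow(e,j) via R3 from flow(e,a), conn(a,j)
round 2: derive flow(i,a) via R3 from flow(i,b), conn(b,a)
round 2: derive flow(i,d) via R3 from flow(i,b), conn(b,d)
round 2: derive flow(i,j) via R3 from flow(i,b), conn(b,j)
round 2: derive flow(j,b) via R3 from flow(j,a), conn(a,b)
round 2: derive flow(j,d) via R3 from flow(j,a), conn(a,d)
round 2: derive flow(j,e) via R3 from flow(j,i), conn(i,e)
round 2: derive flow(j,j) via R3 from flow(j,a), conn(a,j)
round 3: derive flow(a,b) via R3 from flow(a,a), conn(a,b)
round 3: derive flow(a,d) via R3 from flow(a,a), conn(a,d)
round 3: derive flow(a,j) via R3 from flow(a,a), conn(a,j)
round 3: derive flow(i,i) via R3 from flow(i,a), conn(a,i)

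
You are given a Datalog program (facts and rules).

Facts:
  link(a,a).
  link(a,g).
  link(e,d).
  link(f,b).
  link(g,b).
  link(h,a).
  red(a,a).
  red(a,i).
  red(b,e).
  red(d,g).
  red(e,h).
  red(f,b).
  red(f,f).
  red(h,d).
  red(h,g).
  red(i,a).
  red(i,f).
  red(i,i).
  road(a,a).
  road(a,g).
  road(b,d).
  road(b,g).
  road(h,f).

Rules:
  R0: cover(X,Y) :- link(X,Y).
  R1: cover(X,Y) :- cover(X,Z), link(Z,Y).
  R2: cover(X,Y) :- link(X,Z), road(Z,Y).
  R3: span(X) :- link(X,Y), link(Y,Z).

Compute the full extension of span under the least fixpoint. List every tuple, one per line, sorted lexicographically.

span(a)
span(h)

round 1: derive span(a) via R3 from link(a,a), link(a,a)
round 1: derive span(h) via R3 from link(h,a), link(a,a)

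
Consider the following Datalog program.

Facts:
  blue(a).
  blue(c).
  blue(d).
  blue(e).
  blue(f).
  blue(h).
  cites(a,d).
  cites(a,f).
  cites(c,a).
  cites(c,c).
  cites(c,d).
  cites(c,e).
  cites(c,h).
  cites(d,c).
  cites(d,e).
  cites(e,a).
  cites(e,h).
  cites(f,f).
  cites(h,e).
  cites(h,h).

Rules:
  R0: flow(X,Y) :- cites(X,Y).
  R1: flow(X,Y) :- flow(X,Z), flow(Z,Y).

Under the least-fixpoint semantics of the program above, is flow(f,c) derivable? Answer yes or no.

round 1: derive flow(a,d) via R0 from cites(a,d)
round 1: derive flow(a,f) via R0 from cites(a,f)
round 1: derive flow(c,a) via R0 from cites(c,a)
round 1: derive flow(c,c) via R0 from cites(c,c)
round 1: derive flow(c,d) via R0 from cites(c,d)
round 1: derive flow(c,e) via R0 from cites(c,e)
round 1: derive flow(c,h) via R0 from cites(c,h)
round 1: derive flow(d,c) via R0 from cites(d,c)
round 1: derive flow(d,e) via R0 from cites(d,e)
round 1: derive flow(e,a) via R0 from cites(e,a)
round 1: derive flow(e,h) via R0 from cites(e,h)
round 1: derive flow(f,f) via R0 from cites(f,f)
round 1: derive flow(h,e) via R0 from cites(h,e)
round 1: derive flow(h,h) via R0 from cites(h,h)
round 2: derive flow(a,c) via R1 from flow(a,d), flow(d,c)
round 2: derive flow(a,e) via R1 from flow(a,d), flow(d,e)
round 2: derive flow(c,f) via R1 from flow(c,a), flow(a,f)
round 2: derive flow(d,a) via R1 from flow(d,c), flow(c,a)
round 2: derive flow(d,d) via R1 from flow(d,c), flow(c,d)
round 2: derive flow(d,h) via R1 from flow(d,c), flow(c,h)
round 2: derive flow(e,d) via R1 from flow(e,a), flow(a,d)
round 2: derive flow(e,e) via R1 from flow(e,h), flow(h,e)
round 2: derive flow(e,f) via R1 from flow(e,a), flow(a,f)
round 2: derive flow(h,a) via R1 from flow(h,e), flow(e,a)
round 3: derive flow(a,a) via R1 from flow(a,c), flow(c,a)
round 3: derive flow(a,h) via R1 from flow(a,c), flow(c,h)
round 3: derive flow(d,f) via R1 from flow(d,a), flow(a,f)
round 3: derive flow(e,c) via R1 from flow(e,a), flow(a,c)
round 3: derive flow(h,c) via R1 from flow(h,a), flow(a,c)
round 3: derive flow(h,d) via R1 from flow(h,a), flow(a,d)
round 3: derive flow(h,f) via R1 from flow(h,a), flow(a,f)

no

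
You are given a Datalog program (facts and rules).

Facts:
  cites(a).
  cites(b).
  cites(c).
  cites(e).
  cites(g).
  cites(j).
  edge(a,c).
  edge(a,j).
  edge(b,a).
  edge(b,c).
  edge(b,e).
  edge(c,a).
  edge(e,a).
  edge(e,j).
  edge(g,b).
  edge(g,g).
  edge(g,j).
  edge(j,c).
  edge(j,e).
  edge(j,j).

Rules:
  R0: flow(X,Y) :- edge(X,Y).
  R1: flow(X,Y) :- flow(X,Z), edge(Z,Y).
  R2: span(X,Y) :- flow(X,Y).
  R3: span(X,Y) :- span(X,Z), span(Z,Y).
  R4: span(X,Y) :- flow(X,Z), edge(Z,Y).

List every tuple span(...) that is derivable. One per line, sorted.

round 1: derive flow(a,c) via R0 from edge(a,c)
round 1: derive flow(a,j) via R0 from edge(a,j)
round 1: derive flow(b,a) via R0 from edge(b,a)
round 1: derive flow(b,c) via R0 from edge(b,c)
round 1: derive flow(b,e) via R0 from edge(b,e)
round 1: derive flow(c,a) via R0 from edge(c,a)
round 1: derive flow(e,a) via R0 from edge(e,a)
round 1: derive flow(e,j) via R0 from edge(e,j)
round 1: derive flow(g,b) via R0 from edge(g,b)
round 1: derive flow(g,g) via R0 from edge(g,g)
round 1: derive flow(g,j) via R0 from edge(g,j)
round 1: derive flow(j,c) via R0 from edge(j,c)
round 1: derive flow(j,e) via R0 from edge(j,e)
round 1: derive flow(j,j) via R0 from edge(j,j)
round 2: derive flow(a,a) via R1 from flow(a,c), edge(c,a)
round 2: derive flow(a,e) via R1 from flow(a,j), edge(j,e)
round 2: derive flow(b,j) via R1 from flow(b,a), edge(a,j)
round 2: derive flow(c,c) via R1 from flow(c,a), edge(a,c)
round 2: derive flow(c,j) via R1 from flow(c,a), edge(a,j)
round 2: derive flow(e,c) via R1 from flow(e,a), edge(a,c)
round 2: derive flow(e,e) via R1 from flow(e,j), edge(j,e)
round 2: derive flow(g,a) via R1 from flow(g,b), edge(b,a)
round 2: derive flow(g,c) via R1 from flow(g,b), edge(b,c)
round 2: derive flow(g,e) via R1 from flow(g,b), edge(b,e)
round 2: derive flow(j,a) via R1 from flow(j,c), edge(c,a)
round 2: derive span(a,c) via R2 from flow(a,c)
round 2: derive span(a,j) via R2 from flow(a,j)
round 2: derive span(b,a) via R2 from flow(b,a)
round 2: derive span(b,c) via R2 from flow(b,c)
round 2: derive span(b,e) via R2 from flow(b,e)
round 2: derive span(c,a) via R2 from flow(c,a)
round 2: derive span(e,a) via R2 from flow(e,a)
round 2: derive span(e,j) via R2 from flow(e,j)
round 2: derive span(g,b) via R2 from flow(g,b)
round 2: derive span(g,g) via R2 from flow(g,g)
round 2: derive span(g,j) via R2 from flow(g,j)
round 2: derive span(j,c) via R2 from flow(j,c)
round 2: derive span(j,e) via R2 from flow(j,e)
round 2: derive span(j,j) via R2 from flow(j,j)
round 2: derive span(a,a) via R4 from flow(a,c), edge(c,a)
round 2: derive span(a,e) via R4 from flow(a,j), edge(j,e)
round 2: derive span(b,j) via R4 from flow(b,a), edge(a,j)
round 2: derive span(c,c) via R4 from flow(c,a), edge(a,c)
round 2: derive span(c,j) via R4 from flow(c,a), edge(a,j)
round 2: derive span(e,c) via R4 from flow(e,a), edge(a,c)
round 2: derive span(e,e) via R4 from flow(e,j), edge(j,e)
round 2: derive span(g,a) via R4 from flow(g,b), edge(b,a)
round 2: derive span(g,c) via R4 from flow(g,b), edge(b,c)
round 2: derive span(g,e) via R4 from flow(g,b), edge(b,e)
round 2: derive span(j,a) via R4 from flow(j,c), edge(c,a)
round 3: derive flow(c,e) via R1 from flow(c,j), edge(j,e)
round 3: derive span(c,e) via R3 from span(c,a), span(a,e)

span(a,a)
span(a,c)
span(a,e)
span(a,j)
span(b,a)
span(b,c)
span(b,e)
span(b,j)
span(c,a)
span(c,c)
span(c,e)
span(c,j)
span(e,a)
span(e,c)
span(e,e)
span(e,j)
span(g,a)
span(g,b)
span(g,c)
span(g,e)
span(g,g)
span(g,j)
span(j,a)
span(j,c)
span(j,e)
span(j,j)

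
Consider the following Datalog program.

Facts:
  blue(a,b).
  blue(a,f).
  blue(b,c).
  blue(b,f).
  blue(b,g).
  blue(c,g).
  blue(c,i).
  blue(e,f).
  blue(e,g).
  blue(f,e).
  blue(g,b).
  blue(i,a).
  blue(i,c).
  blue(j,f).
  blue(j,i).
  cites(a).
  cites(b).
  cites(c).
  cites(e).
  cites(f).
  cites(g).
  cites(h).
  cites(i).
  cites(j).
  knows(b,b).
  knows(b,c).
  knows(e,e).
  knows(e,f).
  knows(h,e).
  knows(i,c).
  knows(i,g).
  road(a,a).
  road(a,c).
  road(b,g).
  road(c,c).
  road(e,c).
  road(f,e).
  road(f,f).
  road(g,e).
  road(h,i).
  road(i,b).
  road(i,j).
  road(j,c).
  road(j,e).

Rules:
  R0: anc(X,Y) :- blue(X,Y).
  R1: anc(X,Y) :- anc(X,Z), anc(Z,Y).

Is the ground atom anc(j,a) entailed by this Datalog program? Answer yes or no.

round 1: derive anc(a,b) via R0 from blue(a,b)
round 1: derive anc(a,f) via R0 from blue(a,f)
round 1: derive anc(b,c) via R0 from blue(b,c)
round 1: derive anc(b,f) via R0 from blue(b,f)
round 1: derive anc(b,g) via R0 from blue(b,g)
round 1: derive anc(c,g) via R0 from blue(c,g)
round 1: derive anc(c,i) via R0 from blue(c,i)
round 1: derive anc(e,f) via R0 from blue(e,f)
round 1: derive anc(e,g) via R0 from blue(e,g)
round 1: derive anc(f,e) via R0 from blue(f,e)
round 1: derive anc(g,b) via R0 from blue(g,b)
round 1: derive anc(i,a) via R0 from blue(i,a)
round 1: derive anc(i,c) via R0 from blue(i,c)
round 1: derive anc(j,f) via R0 from blue(j,f)
round 1: derive anc(j,i) via R0 from blue(j,i)
round 2: derive anc(a,c) via R1 from anc(a,b), anc(b,c)
round 2: derive anc(a,e) via R1 from anc(a,f), anc(f,e)
round 2: derive anc(a,g) via R1 from anc(a,b), anc(b,g)
round 2: derive anc(b,b) via R1 from anc(b,g), anc(g,b)
round 2: derive anc(b,e) via R1 from anc(b,f), anc(f,e)
round 2: derive anc(b,i) via R1 from anc(b,c), anc(c,i)
round 2: derive anc(c,a) via R1 from anc(c,i), anc(i,a)
round 2: derive anc(c,b) via R1 from anc(c,g), anc(g,b)
round 2: derive anc(c,c) via R1 from anc(c,i), anc(i,c)
round 2: derive anc(e,b) via R1 from anc(e,g), anc(g,b)
round 2: derive anc(e,e) via R1 from anc(e,f), anc(f,e)
round 2: derive anc(f,f) via R1 from anc(f,e), anc(e,f)
round 2: derive anc(f,g) via R1 from anc(f,e), anc(e,g)
round 2: derive anc(g,c) via R1 from anc(g,b), anc(b,c)
round 2: derive anc(g,f) via R1 from anc(g,b), anc(b,f)
round 2: derive anc(g,g) via R1 from anc(g,b), anc(b,g)
round 2: derive anc(i,b) via R1 from anc(i,a), anc(a,b)
round 2: derive anc(i,f) via R1 from anc(i,a), anc(a,f)
round 2: derive anc(i,g) via R1 from anc(i,c), anc(c,g)
round 2: derive anc(i,i) via R1 from anc(i,c), anc(c,i)
round 2: derive anc(j,a) via R1 from anc(j,i), anc(i,a)
round 2: derive anc(j,c) via R1 from anc(j,i), anc(i,c)
round 2: derive anc(j,e) via R1 from anc(j,f), anc(f,e)
round 3: derive anc(a,a) via R1 from anc(a,c), anc(c,a)
round 3: derive anc(a,i) via R1 from anc(a,b), anc(b,i)
round 3: derive anc(b,a) via R1 from anc(b,c), anc(c,a)
round 3: derive anc(c,e) via R1 from anc(c,a), anc(a,e)
round 3: derive anc(c,f) via R1 from anc(c,a), anc(a,f)
round 3: derive anc(e,c) via R1 from anc(e,b), anc(b,c)
round 3: derive anc(e,i) via R1 from anc(e,b), anc(b,i)
round 3: derive anc(f,b) via R1 from anc(f,e), anc(e,b)
round 3: derive anc(f,c) via R1 from anc(f,g), anc(g,c)
round 3: derive anc(g,a) via R1 from anc(g,c), anc(c,a)
round 3: derive anc(g,e) via R1 from anc(g,b), anc(b,e)
round 3: derive anc(g,i) via R1 from anc(g,b), anc(b,i)
round 3: derive anc(i,e) via R1 from anc(i,a), anc(a,e)
round 3: derive anc(j,b) via R1 from anc(j,a), anc(a,b)
round 3: derive anc(j,g) via R1 from anc(j,a), anc(a,g)
round 4: derive anc(e,a) via R1 from anc(e,b), anc(b,a)
round 4: derive anc(f,a) via R1 from anc(f,b), anc(b,a)
round 4: derive anc(f,i) via R1 from anc(f,b), anc(b,i)

yes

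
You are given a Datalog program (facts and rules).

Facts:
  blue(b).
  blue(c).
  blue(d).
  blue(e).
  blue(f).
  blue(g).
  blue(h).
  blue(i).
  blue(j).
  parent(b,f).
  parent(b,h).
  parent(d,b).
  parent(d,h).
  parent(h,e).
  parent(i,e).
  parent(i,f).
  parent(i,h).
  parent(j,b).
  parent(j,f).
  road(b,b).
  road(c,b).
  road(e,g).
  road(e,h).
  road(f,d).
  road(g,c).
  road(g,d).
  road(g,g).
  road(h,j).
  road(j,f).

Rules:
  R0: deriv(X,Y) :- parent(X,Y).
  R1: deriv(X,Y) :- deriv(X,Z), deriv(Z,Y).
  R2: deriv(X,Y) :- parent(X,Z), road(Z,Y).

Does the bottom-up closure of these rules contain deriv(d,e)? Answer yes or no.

yes

round 1: derive deriv(b,f) via R0 from parent(b,f)
round 1: derive deriv(b,h) via R0 from parent(b,h)
round 1: derive deriv(d,b) via R0 from parent(d,b)
round 1: derive deriv(d,h) via R0 from parent(d,h)
round 1: derive deriv(h,e) via R0 from parent(h,e)
round 1: derive deriv(i,e) via R0 from parent(i,e)
round 1: derive deriv(i,f) via R0 from parent(i,f)
round 1: derive deriv(i,h) via R0 from parent(i,h)
round 1: derive deriv(j,b) via R0 from parent(j,b)
round 1: derive deriv(j,f) via R0 from parent(j,f)
round 1: derive deriv(b,d) via R2 from parent(b,f), road(f,d)
round 1: derive deriv(b,j) via R2 from parent(b,h), road(h,j)
round 1: derive deriv(d,j) via R2 from parent(d,h), road(h,j)
round 1: derive deriv(h,g) via R2 from parent(h,e), road(e,g)
round 1: derive deriv(h,h) via R2 from parent(h,e), road(e,h)
round 1: derive deriv(i,d) via R2 from parent(i,f), road(f,d)
round 1: derive deriv(i,g) via R2 from parent(i,e), road(e,g)
round 1: derive deriv(i,j) via R2 from parent(i,h), road(h,j)
round 1: derive deriv(j,d) via R2 from parent(j,f), road(f,d)
round 2: derive deriv(b,b) via R1 from deriv(b,d), deriv(d,b)
round 2: derive deriv(b,e) via R1 from deriv(b,h), deriv(h,e)
round 2: derive deriv(b,g) via R1 from deriv(b,h), deriv(h,g)
round 2: derive deriv(d,d) via R1 from deriv(d,b), deriv(b,d)
round 2: derive deriv(d,e) via R1 from deriv(d,h), deriv(h,e)
round 2: derive deriv(d,f) via R1 from deriv(d,b), deriv(b,f)
round 2: derive deriv(d,g) via R1 from deriv(d,h), deriv(h,g)
round 2: derive deriv(i,b) via R1 from deriv(i,d), deriv(d,b)
round 2: derive deriv(j,h) via R1 from deriv(j,b), deriv(b,h)
round 2: derive deriv(j,j) via R1 from deriv(j,b), deriv(b,j)
round 3: derive deriv(j,e) via R1 from deriv(j,b), deriv(b,e)
round 3: derive deriv(j,g) via R1 from deriv(j,b), deriv(b,g)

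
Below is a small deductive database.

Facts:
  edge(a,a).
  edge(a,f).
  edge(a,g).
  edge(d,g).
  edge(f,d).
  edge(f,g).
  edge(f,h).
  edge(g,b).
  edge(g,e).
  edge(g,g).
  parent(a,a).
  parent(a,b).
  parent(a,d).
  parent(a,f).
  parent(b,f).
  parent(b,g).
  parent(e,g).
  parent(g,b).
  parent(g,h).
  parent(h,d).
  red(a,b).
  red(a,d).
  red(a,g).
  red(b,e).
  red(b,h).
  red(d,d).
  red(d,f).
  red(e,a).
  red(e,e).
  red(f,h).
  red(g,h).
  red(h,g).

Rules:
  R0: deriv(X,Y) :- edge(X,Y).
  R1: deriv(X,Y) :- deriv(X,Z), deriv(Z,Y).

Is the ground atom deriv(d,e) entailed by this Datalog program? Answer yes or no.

yes

round 1: derive deriv(a,a) via R0 from edge(a,a)
round 1: derive deriv(a,f) via R0 from edge(a,f)
round 1: derive deriv(a,g) via R0 from edge(a,g)
round 1: derive deriv(d,g) via R0 from edge(d,g)
round 1: derive deriv(f,d) via R0 from edge(f,d)
round 1: derive deriv(f,g) via R0 from edge(f,g)
round 1: derive deriv(f,h) via R0 from edge(f,h)
round 1: derive deriv(g,b) via R0 from edge(g,b)
round 1: derive deriv(g,e) via R0 from edge(g,e)
round 1: derive deriv(g,g) via R0 from edge(g,g)
round 2: derive deriv(a,b) via R1 from deriv(a,g), deriv(g,b)
round 2: derive deriv(a,d) via R1 from deriv(a,f), deriv(f,d)
round 2: derive deriv(a,e) via R1 from deriv(a,g), deriv(g,e)
round 2: derive deriv(a,h) via R1 from deriv(a,f), deriv(f,h)
round 2: derive deriv(d,b) via R1 from deriv(d,g), deriv(g,b)
round 2: derive deriv(d,e) via R1 from deriv(d,g), deriv(g,e)
round 2: derive deriv(f,b) via R1 from deriv(f,g), deriv(g,b)
round 2: derive deriv(f,e) via R1 from deriv(f,g), deriv(g,e)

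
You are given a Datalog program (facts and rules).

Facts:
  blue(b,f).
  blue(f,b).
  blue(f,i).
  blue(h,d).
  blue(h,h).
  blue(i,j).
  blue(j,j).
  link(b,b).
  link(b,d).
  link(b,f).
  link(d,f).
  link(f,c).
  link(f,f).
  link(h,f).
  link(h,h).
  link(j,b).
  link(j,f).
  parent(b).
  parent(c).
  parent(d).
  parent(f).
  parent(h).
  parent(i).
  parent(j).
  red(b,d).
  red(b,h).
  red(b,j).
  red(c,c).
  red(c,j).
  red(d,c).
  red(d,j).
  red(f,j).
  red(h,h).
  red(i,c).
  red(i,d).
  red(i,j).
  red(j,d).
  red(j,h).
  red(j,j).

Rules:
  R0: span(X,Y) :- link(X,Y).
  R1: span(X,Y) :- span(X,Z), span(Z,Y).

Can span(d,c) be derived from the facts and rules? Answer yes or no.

round 1: derive span(b,b) via R0 from link(b,b)
round 1: derive span(b,d) via R0 from link(b,d)
round 1: derive span(b,f) via R0 from link(b,f)
round 1: derive span(d,f) via R0 from link(d,f)
round 1: derive span(f,c) via R0 from link(f,c)
round 1: derive span(f,f) via R0 from link(f,f)
round 1: derive span(h,f) via R0 from link(h,f)
round 1: derive span(h,h) via R0 from link(h,h)
round 1: derive span(j,b) via R0 from link(j,b)
round 1: derive span(j,f) via R0 from link(j,f)
round 2: derive span(b,c) via R1 from span(b,f), span(f,c)
round 2: derive span(d,c) via R1 from span(d,f), span(f,c)
round 2: derive span(h,c) via R1 from span(h,f), span(f,c)
round 2: derive span(j,c) via R1 from span(j,f), span(f,c)
round 2: derive span(j,d) via R1 from span(j,b), span(b,d)

yes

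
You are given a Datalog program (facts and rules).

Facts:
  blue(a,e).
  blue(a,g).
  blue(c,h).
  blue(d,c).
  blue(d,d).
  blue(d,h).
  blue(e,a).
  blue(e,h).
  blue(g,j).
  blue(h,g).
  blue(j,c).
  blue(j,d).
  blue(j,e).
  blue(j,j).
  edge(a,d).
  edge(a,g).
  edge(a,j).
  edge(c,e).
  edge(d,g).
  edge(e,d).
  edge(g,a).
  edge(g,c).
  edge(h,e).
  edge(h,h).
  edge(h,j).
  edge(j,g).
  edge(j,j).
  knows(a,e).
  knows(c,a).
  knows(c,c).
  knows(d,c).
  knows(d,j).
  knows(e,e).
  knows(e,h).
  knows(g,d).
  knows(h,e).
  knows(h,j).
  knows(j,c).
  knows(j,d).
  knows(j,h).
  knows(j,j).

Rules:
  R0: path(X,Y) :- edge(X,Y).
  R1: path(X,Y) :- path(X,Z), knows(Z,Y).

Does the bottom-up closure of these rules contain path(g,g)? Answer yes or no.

no

round 1: derive path(a,d) via R0 from edge(a,d)
round 1: derive path(a,g) via R0 from edge(a,g)
round 1: derive path(a,j) via R0 from edge(a,j)
round 1: derive path(c,e) via R0 from edge(c,e)
round 1: derive path(d,g) via R0 from edge(d,g)
round 1: derive path(e,d) via R0 from edge(e,d)
round 1: derive path(g,a) via R0 from edge(g,a)
round 1: derive path(g,c) via R0 from edge(g,c)
round 1: derive path(h,e) via R0 from edge(h,e)
round 1: derive path(h,h) via R0 from edge(h,h)
round 1: derive path(h,j) via R0 from edge(h,j)
round 1: derive path(j,g) via R0 from edge(j,g)
round 1: derive path(j,j) via R0 from edge(j,j)
round 2: derive path(a,c) via R1 from path(a,d), knows(d,c)
round 2: derive path(a,h) via R1 from path(a,j), knows(j,h)
round 2: derive path(c,h) via R1 from path(c,e), knows(e,h)
round 2: derive path(d,d) via R1 from path(d,g), knows(g,d)
round 2: derive path(e,c) via R1 from path(e,d), knows(d,c)
round 2: derive path(e,j) via R1 from path(e,d), knows(d,j)
round 2: derive path(g,e) via R1 from path(g,a), knows(a,e)
round 2: derive path(h,c) via R1 from path(h,j), knows(j,c)
round 2: derive path(h,d) via R1 from path(h,j), knows(j,d)
round 2: derive path(j,c) via R1 from path(j,j), knows(j,c)
round 2: derive path(j,d) via R1 from path(j,g), knows(g,d)
round 2: derive path(j,h) via R1 from path(j,j), knows(j,h)
round 3: derive path(a,a) via R1 from path(a,c), knows(c,a)
round 3: derive path(a,e) via R1 from path(a,h), knows(h,e)
round 3: derive path(c,j) via R1 from path(c,h), knows(h,j)
round 3: derive path(d,c) via R1 from path(d,d), knows(d,c)
round 3: derive path(d,j) via R1 from path(d,d), knows(d,j)
round 3: derive path(e,a) via R1 from path(e,c), knows(c,a)
round 3: derive path(e,h) via R1 from path(e,j), knows(j,h)
round 3: derive path(g,h) via R1 from path(g,e), knows(e,h)
round 3: derive path(h,a) via R1 from path(h,c), knows(c,a)
round 3: derive path(j,a) via R1 from path(j,c), knows(c,a)
round 3: derive path(j,e) via R1 from path(j,h), knows(h,e)
round 4: derive path(c,c) via R1 from path(c,j), knows(j,c)
round 4: derive path(c,d) via R1 from path(c,j), knows(j,d)
round 4: derive path(d,a) via R1 from path(d,c), knows(c,a)
round 4: derive path(d,h) via R1 from path(d,j), knows(j,h)
round 4: derive path(e,e) via R1 from path(e,a), knows(a,e)
round 4: derive path(g,j) via R1 from path(g,h), knows(h,j)
round 5: derive path(c,a) via R1 from path(c,c), knows(c,a)
round 5: derive path(d,e) via R1 from path(d,a), knows(a,e)
round 5: derive path(g,d) via R1 from path(g,j), knows(j,d)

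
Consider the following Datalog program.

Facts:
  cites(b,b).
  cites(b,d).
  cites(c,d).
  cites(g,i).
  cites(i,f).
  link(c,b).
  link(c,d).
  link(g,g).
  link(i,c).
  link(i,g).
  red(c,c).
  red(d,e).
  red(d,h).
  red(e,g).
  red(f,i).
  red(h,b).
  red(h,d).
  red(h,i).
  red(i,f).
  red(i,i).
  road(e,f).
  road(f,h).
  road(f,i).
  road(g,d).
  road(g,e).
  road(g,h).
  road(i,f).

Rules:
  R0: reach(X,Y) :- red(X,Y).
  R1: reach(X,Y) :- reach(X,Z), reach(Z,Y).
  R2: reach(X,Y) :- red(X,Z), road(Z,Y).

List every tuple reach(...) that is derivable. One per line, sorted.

reach(c,c)
reach(d,b)
reach(d,d)
reach(d,e)
reach(d,f)
reach(d,g)
reach(d,h)
reach(d,i)
reach(e,b)
reach(e,d)
reach(e,e)
reach(e,f)
reach(e,g)
reach(e,h)
reach(e,i)
reach(f,b)
reach(f,d)
reach(f,e)
reach(f,f)
reach(f,g)
reach(f,h)
reach(f,i)
reach(h,b)
reach(h,d)
reach(h,e)
reach(h,f)
reach(h,g)
reach(h,h)
reach(h,i)
reach(i,b)
reach(i,d)
reach(i,e)
reach(i,f)
reach(i,g)
reach(i,h)
reach(i,i)

round 1: derive reach(c,c) via R0 from red(c,c)
round 1: derive reach(d,e) via R0 from red(d,e)
round 1: derive reach(d,h) via R0 from red(d,h)
round 1: derive reach(e,g) via R0 from red(e,g)
round 1: derive reach(f,i) via R0 from red(f,i)
round 1: derive reach(h,b) via R0 from red(h,b)
round 1: derive reach(h,d) via R0 from red(h,d)
round 1: derive reach(h,i) via R0 from red(h,i)
round 1: derive reach(i,f) via R0 from red(i,f)
round 1: derive reach(i,i) via R0 from red(i,i)
round 1: derive reach(d,f) via R2 from red(d,e), road(e,f)
round 1: derive reach(e,d) via R2 from red(e,g), road(g,d)
round 1: derive reach(e,e) via R2 from red(e,g), road(g,e)
round 1: derive reach(e,h) via R2 from red(e,g), road(g,h)
round 1: derive reach(f,f) via R2 from red(f,i), road(i,f)
round 1: derive reach(h,f) via R2 from red(h,i), road(i,f)
round 1: derive reach(i,h) via R2 from red(i,f), road(f,h)
round 2: derive reach(d,b) via R1 from reach(d,h), reach(h,b)
round 2: derive reach(d,d) via R1 from reach(d,e), reach(e,d)
round 2: derive reach(d,g) via R1 from reach(d,e), reach(e,g)
round 2: derive reach(d,i) via R1 from reach(d,f), reach(f,i)
round 2: derive reach(e,b) via R1 from reach(e,h), reach(h,b)
round 2: derive reach(e,f) via R1 from reach(e,d), reach(d,f)
round 2: derive reach(e,i) via R1 from reach(e,h), reach(h,i)
round 2: derive reach(f,h) via R1 from reach(f,i), reach(i,h)
round 2: derive reach(h,e) via R1 from reach(h,d), reach(d,e)
round 2: derive reach(h,h) via R1 from reach(h,d), reach(d,h)
round 2: derive reach(i,b) via R1 from reach(i,h), reach(h,b)
round 2: derive reach(i,d) via R1 from reach(i,h), reach(h,d)
round 3: derive reach(f,b) via R1 from reach(f,h), reach(h,b)
round 3: derive reach(f,d) via R1 from reach(f,h), reach(h,d)
round 3: derive reach(f,e) via R1 from reach(f,h), reach(h,e)
round 3: derive reach(h,g) via R1 from reach(h,d), reach(d,g)
round 3: derive reach(i,e) via R1 from reach(i,d), reach(d,e)
round 3: derive reach(i,g) via R1 from reach(i,d), reach(d,g)
round 4: derive reach(f,g) via R1 from reach(f,d), reach(d,g)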